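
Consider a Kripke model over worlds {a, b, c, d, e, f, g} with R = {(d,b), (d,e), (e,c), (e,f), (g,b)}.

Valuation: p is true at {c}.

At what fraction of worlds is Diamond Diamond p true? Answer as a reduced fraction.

a: no successors, so Diamond Diamond p fails. ✗
b: no successors, so Diamond Diamond p fails. ✗
c: no successors, so Diamond Diamond p fails. ✗
d: successors {b, e}; Diamond p there: b:F, e:T. ✓
e: successors {c, f}; Diamond p there: c:F, f:F. ✗
f: no successors, so Diamond Diamond p fails. ✗
g: successors {b}; Diamond p there: b:F. ✗
That's 1 of 7 worlds, so 1/7.

1/7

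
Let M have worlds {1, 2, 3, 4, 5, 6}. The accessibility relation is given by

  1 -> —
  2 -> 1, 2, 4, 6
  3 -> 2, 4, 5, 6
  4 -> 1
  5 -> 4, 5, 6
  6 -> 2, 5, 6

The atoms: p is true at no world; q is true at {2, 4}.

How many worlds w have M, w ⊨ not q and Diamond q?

3

1: not q is T, Diamond q is F. ✗
2: not q is F, Diamond q is T. ✗
3: not q is T, Diamond q is T. ✓
4: not q is F, Diamond q is F. ✗
5: not q is T, Diamond q is T. ✓
6: not q is T, Diamond q is T. ✓
Satisfying worlds: {3, 5, 6}.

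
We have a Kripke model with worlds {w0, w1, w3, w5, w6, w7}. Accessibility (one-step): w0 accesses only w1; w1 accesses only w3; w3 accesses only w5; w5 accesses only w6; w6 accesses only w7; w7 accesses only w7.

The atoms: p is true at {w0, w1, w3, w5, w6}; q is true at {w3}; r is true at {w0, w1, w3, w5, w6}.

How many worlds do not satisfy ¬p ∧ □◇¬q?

w0: ¬p is F, □◇¬q is F. ✗
w1: ¬p is F, □◇¬q is T. ✗
w3: ¬p is F, □◇¬q is T. ✗
w5: ¬p is F, □◇¬q is T. ✗
w6: ¬p is F, □◇¬q is T. ✗
w7: ¬p is T, □◇¬q is T. ✓
Satisfying worlds: {w7}.
So ¬p ∧ □◇¬q fails at the other 5 worlds.

5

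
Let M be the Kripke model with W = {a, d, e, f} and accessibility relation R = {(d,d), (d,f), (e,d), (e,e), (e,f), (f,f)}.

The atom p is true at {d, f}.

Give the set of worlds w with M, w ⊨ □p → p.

{d, e, f}

a: □p is T, p is F. ✗
d: □p is T, p is T. ✓
e: □p is F, p is F. ✓
f: □p is T, p is T. ✓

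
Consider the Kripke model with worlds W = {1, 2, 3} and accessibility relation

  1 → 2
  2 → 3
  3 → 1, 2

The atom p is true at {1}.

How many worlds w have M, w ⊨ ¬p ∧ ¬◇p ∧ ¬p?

1: ¬p is F, ¬◇p ∧ ¬p is F. ✗
2: ¬p is T, ¬◇p ∧ ¬p is T. ✓
3: ¬p is T, ¬◇p ∧ ¬p is F. ✗
Satisfying worlds: {2}.

1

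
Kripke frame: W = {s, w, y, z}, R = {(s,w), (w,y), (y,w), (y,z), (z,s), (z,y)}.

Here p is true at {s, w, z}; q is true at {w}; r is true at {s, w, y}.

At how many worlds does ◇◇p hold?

3

s: successors {w}; ◇p there: w:F. ✗
w: successors {y}; ◇p there: y:T. ✓
y: successors {w, z}; ◇p there: w:F, z:T. ✓
z: successors {s, y}; ◇p there: s:T, y:T. ✓
Satisfying worlds: {w, y, z}.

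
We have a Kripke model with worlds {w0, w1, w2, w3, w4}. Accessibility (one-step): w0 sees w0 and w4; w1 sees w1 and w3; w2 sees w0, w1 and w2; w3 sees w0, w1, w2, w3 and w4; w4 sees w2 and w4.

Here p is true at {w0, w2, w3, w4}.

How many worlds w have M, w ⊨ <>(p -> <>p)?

5

w0: successors {w0, w4}; p -> <>p there: w0:T, w4:T. ✓
w1: successors {w1, w3}; p -> <>p there: w1:T, w3:T. ✓
w2: successors {w0, w1, w2}; p -> <>p there: w0:T, w1:T, w2:T. ✓
w3: successors {w0, w1, w2, w3, w4}; p -> <>p there: w0:T, w1:T, w2:T, w3:T, w4:T. ✓
w4: successors {w2, w4}; p -> <>p there: w2:T, w4:T. ✓
Satisfying worlds: {w0, w1, w2, w3, w4}.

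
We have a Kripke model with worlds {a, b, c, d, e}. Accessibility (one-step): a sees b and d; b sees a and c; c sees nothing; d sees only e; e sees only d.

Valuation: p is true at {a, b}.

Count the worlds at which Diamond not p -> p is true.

a: Diamond not p is T, p is T. ✓
b: Diamond not p is T, p is T. ✓
c: Diamond not p is F, p is F. ✓
d: Diamond not p is T, p is F. ✗
e: Diamond not p is T, p is F. ✗
Satisfying worlds: {a, b, c}.

3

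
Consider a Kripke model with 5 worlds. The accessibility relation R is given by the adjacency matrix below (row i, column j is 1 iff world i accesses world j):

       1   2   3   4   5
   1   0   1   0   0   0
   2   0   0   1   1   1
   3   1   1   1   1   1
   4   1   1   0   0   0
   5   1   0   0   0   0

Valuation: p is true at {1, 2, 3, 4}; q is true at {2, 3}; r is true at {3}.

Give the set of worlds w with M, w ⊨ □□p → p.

1: □□p is F, p is T. ✓
2: □□p is F, p is T. ✓
3: □□p is F, p is T. ✓
4: □□p is F, p is T. ✓
5: □□p is T, p is F. ✗

{1, 2, 3, 4}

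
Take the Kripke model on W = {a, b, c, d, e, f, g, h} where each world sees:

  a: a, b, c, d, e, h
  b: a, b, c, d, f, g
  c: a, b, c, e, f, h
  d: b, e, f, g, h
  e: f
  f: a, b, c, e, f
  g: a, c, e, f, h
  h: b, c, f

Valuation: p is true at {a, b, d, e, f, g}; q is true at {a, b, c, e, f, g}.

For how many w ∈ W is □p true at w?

1

a: successors {a, b, c, d, e, h}; p there: a:T, b:T, c:F, d:T, e:T, h:F. ✗
b: successors {a, b, c, d, f, g}; p there: a:T, b:T, c:F, d:T, f:T, g:T. ✗
c: successors {a, b, c, e, f, h}; p there: a:T, b:T, c:F, e:T, f:T, h:F. ✗
d: successors {b, e, f, g, h}; p there: b:T, e:T, f:T, g:T, h:F. ✗
e: successors {f}; p there: f:T. ✓
f: successors {a, b, c, e, f}; p there: a:T, b:T, c:F, e:T, f:T. ✗
g: successors {a, c, e, f, h}; p there: a:T, c:F, e:T, f:T, h:F. ✗
h: successors {b, c, f}; p there: b:T, c:F, f:T. ✗
Satisfying worlds: {e}.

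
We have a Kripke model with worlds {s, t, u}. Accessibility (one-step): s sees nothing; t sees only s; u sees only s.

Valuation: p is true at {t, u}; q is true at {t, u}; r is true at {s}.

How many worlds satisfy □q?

s: no successors, so □q holds vacuously. ✓
t: successors {s}; q there: s:F. ✗
u: successors {s}; q there: s:F. ✗
Satisfying worlds: {s}.

1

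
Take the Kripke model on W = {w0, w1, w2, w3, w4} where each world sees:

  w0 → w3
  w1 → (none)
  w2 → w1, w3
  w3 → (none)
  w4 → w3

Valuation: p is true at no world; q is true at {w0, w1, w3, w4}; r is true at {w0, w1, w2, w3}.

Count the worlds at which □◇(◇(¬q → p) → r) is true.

w0: successors {w3}; ◇(◇(¬q → p) → r) there: w3:F. ✗
w1: no successors, so □◇(◇(¬q → p) → r) holds vacuously. ✓
w2: successors {w1, w3}; ◇(◇(¬q → p) → r) there: w1:F, w3:F. ✗
w3: no successors, so □◇(◇(¬q → p) → r) holds vacuously. ✓
w4: successors {w3}; ◇(◇(¬q → p) → r) there: w3:F. ✗
Satisfying worlds: {w1, w3}.

2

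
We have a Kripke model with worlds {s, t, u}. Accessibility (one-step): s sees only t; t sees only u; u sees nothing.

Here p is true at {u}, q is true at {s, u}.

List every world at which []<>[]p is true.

{s, u}

s: successors {t}; <>[]p there: t:T. ✓
t: successors {u}; <>[]p there: u:F. ✗
u: no successors, so []<>[]p holds vacuously. ✓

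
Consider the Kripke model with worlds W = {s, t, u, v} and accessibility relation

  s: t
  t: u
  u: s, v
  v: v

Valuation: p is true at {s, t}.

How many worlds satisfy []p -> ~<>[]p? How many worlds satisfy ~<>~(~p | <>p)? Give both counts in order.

4 and 3

For []p -> ~<>[]p:
s: []p is T, ~<>[]p is T. ✓
t: []p is F, ~<>[]p is T. ✓
u: []p is F, ~<>[]p is F. ✓
v: []p is F, ~<>[]p is T. ✓
— 4 worlds.
For ~<>~(~p | <>p):
s: <>~(~p | <>p) is T. ✗
t: <>~(~p | <>p) is F. ✓
u: <>~(~p | <>p) is F. ✓
v: <>~(~p | <>p) is F. ✓
— 3 worlds.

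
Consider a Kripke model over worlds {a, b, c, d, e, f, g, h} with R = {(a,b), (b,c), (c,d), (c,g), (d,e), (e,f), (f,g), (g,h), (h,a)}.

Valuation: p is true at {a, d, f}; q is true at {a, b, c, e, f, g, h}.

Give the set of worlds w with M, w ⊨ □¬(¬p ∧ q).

{e, h}

a: successors {b}; ¬(¬p ∧ q) there: b:F. ✗
b: successors {c}; ¬(¬p ∧ q) there: c:F. ✗
c: successors {d, g}; ¬(¬p ∧ q) there: d:T, g:F. ✗
d: successors {e}; ¬(¬p ∧ q) there: e:F. ✗
e: successors {f}; ¬(¬p ∧ q) there: f:T. ✓
f: successors {g}; ¬(¬p ∧ q) there: g:F. ✗
g: successors {h}; ¬(¬p ∧ q) there: h:F. ✗
h: successors {a}; ¬(¬p ∧ q) there: a:T. ✓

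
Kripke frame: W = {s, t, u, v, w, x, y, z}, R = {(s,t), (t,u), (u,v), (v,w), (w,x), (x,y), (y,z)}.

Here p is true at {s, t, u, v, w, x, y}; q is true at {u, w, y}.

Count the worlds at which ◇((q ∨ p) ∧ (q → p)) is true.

s: successors {t}; (q ∨ p) ∧ (q → p) there: t:T. ✓
t: successors {u}; (q ∨ p) ∧ (q → p) there: u:T. ✓
u: successors {v}; (q ∨ p) ∧ (q → p) there: v:T. ✓
v: successors {w}; (q ∨ p) ∧ (q → p) there: w:T. ✓
w: successors {x}; (q ∨ p) ∧ (q → p) there: x:T. ✓
x: successors {y}; (q ∨ p) ∧ (q → p) there: y:T. ✓
y: successors {z}; (q ∨ p) ∧ (q → p) there: z:F. ✗
z: no successors, so ◇((q ∨ p) ∧ (q → p)) fails. ✗
Satisfying worlds: {s, t, u, v, w, x}.

6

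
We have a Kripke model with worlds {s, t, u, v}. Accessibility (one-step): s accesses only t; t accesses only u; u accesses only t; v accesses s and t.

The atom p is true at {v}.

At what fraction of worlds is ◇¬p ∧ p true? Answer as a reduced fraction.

1/4

s: ◇¬p is T, p is F. ✗
t: ◇¬p is T, p is F. ✗
u: ◇¬p is T, p is F. ✗
v: ◇¬p is T, p is T. ✓
That's 1 of 4 worlds, so 1/4.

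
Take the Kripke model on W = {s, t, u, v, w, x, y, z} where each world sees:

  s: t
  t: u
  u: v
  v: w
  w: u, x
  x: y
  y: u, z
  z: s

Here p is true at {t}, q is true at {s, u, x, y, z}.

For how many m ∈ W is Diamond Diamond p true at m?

s: successors {t}; Diamond p there: t:F. ✗
t: successors {u}; Diamond p there: u:F. ✗
u: successors {v}; Diamond p there: v:F. ✗
v: successors {w}; Diamond p there: w:F. ✗
w: successors {u, x}; Diamond p there: u:F, x:F. ✗
x: successors {y}; Diamond p there: y:F. ✗
y: successors {u, z}; Diamond p there: u:F, z:F. ✗
z: successors {s}; Diamond p there: s:T. ✓
Satisfying worlds: {z}.

1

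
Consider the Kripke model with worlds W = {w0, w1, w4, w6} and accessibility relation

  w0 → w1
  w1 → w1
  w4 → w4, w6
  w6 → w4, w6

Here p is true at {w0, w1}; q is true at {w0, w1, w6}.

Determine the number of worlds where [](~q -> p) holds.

2

w0: successors {w1}; ~q -> p there: w1:T. ✓
w1: successors {w1}; ~q -> p there: w1:T. ✓
w4: successors {w4, w6}; ~q -> p there: w4:F, w6:T. ✗
w6: successors {w4, w6}; ~q -> p there: w4:F, w6:T. ✗
Satisfying worlds: {w0, w1}.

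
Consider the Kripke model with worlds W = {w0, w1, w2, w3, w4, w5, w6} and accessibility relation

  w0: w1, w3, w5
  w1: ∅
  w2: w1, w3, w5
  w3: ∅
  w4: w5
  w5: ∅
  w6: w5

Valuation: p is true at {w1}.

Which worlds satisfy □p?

{w1, w3, w5}

w0: successors {w1, w3, w5}; p there: w1:T, w3:F, w5:F. ✗
w1: no successors, so □p holds vacuously. ✓
w2: successors {w1, w3, w5}; p there: w1:T, w3:F, w5:F. ✗
w3: no successors, so □p holds vacuously. ✓
w4: successors {w5}; p there: w5:F. ✗
w5: no successors, so □p holds vacuously. ✓
w6: successors {w5}; p there: w5:F. ✗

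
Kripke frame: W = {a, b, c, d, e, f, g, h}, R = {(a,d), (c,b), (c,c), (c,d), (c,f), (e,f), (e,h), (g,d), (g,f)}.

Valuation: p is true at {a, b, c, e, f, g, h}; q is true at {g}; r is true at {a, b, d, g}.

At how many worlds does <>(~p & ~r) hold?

a: successors {d}; ~p & ~r there: d:F. ✗
b: no successors, so <>(~p & ~r) fails. ✗
c: successors {b, c, d, f}; ~p & ~r there: b:F, c:F, d:F, f:F. ✗
d: no successors, so <>(~p & ~r) fails. ✗
e: successors {f, h}; ~p & ~r there: f:F, h:F. ✗
f: no successors, so <>(~p & ~r) fails. ✗
g: successors {d, f}; ~p & ~r there: d:F, f:F. ✗
h: no successors, so <>(~p & ~r) fails. ✗
Satisfying worlds: ∅.

0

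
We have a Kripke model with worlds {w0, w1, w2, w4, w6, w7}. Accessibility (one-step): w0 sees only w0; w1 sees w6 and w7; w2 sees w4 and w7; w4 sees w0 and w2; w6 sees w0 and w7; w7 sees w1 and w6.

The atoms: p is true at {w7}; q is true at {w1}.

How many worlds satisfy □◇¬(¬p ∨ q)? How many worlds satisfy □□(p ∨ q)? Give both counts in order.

For □◇¬(¬p ∨ q):
w0: successors {w0}; ◇¬(¬p ∨ q) there: w0:F. ✗
w1: successors {w6, w7}; ◇¬(¬p ∨ q) there: w6:T, w7:F. ✗
w2: successors {w4, w7}; ◇¬(¬p ∨ q) there: w4:F, w7:F. ✗
w4: successors {w0, w2}; ◇¬(¬p ∨ q) there: w0:F, w2:T. ✗
w6: successors {w0, w7}; ◇¬(¬p ∨ q) there: w0:F, w7:F. ✗
w7: successors {w1, w6}; ◇¬(¬p ∨ q) there: w1:T, w6:T. ✓
— 1 world.
For □□(p ∨ q):
w0: successors {w0}; □(p ∨ q) there: w0:F. ✗
w1: successors {w6, w7}; □(p ∨ q) there: w6:F, w7:F. ✗
w2: successors {w4, w7}; □(p ∨ q) there: w4:F, w7:F. ✗
w4: successors {w0, w2}; □(p ∨ q) there: w0:F, w2:F. ✗
w6: successors {w0, w7}; □(p ∨ q) there: w0:F, w7:F. ✗
w7: successors {w1, w6}; □(p ∨ q) there: w1:F, w6:F. ✗
— 0 worlds.

1 and 0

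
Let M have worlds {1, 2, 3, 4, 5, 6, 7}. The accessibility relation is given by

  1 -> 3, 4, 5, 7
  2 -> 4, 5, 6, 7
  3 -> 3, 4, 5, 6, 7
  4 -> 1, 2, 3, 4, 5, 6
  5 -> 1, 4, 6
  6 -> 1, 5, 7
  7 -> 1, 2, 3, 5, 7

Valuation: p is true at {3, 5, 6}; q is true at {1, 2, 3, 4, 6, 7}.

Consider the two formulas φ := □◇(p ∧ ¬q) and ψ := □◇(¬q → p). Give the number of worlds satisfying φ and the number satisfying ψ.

For □◇(p ∧ ¬q):
1: successors {3, 4, 5, 7}; ◇(p ∧ ¬q) there: 3:T, 4:T, 5:F, 7:T. ✗
2: successors {4, 5, 6, 7}; ◇(p ∧ ¬q) there: 4:T, 5:F, 6:T, 7:T. ✗
3: successors {3, 4, 5, 6, 7}; ◇(p ∧ ¬q) there: 3:T, 4:T, 5:F, 6:T, 7:T. ✗
4: successors {1, 2, 3, 4, 5, 6}; ◇(p ∧ ¬q) there: 1:T, 2:T, 3:T, 4:T, 5:F, 6:T. ✗
5: successors {1, 4, 6}; ◇(p ∧ ¬q) there: 1:T, 4:T, 6:T. ✓
6: successors {1, 5, 7}; ◇(p ∧ ¬q) there: 1:T, 5:F, 7:T. ✗
7: successors {1, 2, 3, 5, 7}; ◇(p ∧ ¬q) there: 1:T, 2:T, 3:T, 5:F, 7:T. ✗
— 1 world.
For □◇(¬q → p):
1: successors {3, 4, 5, 7}; ◇(¬q → p) there: 3:T, 4:T, 5:T, 7:T. ✓
2: successors {4, 5, 6, 7}; ◇(¬q → p) there: 4:T, 5:T, 6:T, 7:T. ✓
3: successors {3, 4, 5, 6, 7}; ◇(¬q → p) there: 3:T, 4:T, 5:T, 6:T, 7:T. ✓
4: successors {1, 2, 3, 4, 5, 6}; ◇(¬q → p) there: 1:T, 2:T, 3:T, 4:T, 5:T, 6:T. ✓
5: successors {1, 4, 6}; ◇(¬q → p) there: 1:T, 4:T, 6:T. ✓
6: successors {1, 5, 7}; ◇(¬q → p) there: 1:T, 5:T, 7:T. ✓
7: successors {1, 2, 3, 5, 7}; ◇(¬q → p) there: 1:T, 2:T, 3:T, 5:T, 7:T. ✓
— 7 worlds.

1 and 7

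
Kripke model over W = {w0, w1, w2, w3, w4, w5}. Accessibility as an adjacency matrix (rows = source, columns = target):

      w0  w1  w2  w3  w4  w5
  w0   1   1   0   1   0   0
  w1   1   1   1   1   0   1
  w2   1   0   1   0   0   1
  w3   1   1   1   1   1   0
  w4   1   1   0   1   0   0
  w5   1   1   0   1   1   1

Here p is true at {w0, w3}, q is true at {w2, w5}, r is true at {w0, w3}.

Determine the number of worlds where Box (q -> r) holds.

2

w0: successors {w0, w1, w3}; q -> r there: w0:T, w1:T, w3:T. ✓
w1: successors {w0, w1, w2, w3, w5}; q -> r there: w0:T, w1:T, w2:F, w3:T, w5:F. ✗
w2: successors {w0, w2, w5}; q -> r there: w0:T, w2:F, w5:F. ✗
w3: successors {w0, w1, w2, w3, w4}; q -> r there: w0:T, w1:T, w2:F, w3:T, w4:T. ✗
w4: successors {w0, w1, w3}; q -> r there: w0:T, w1:T, w3:T. ✓
w5: successors {w0, w1, w3, w4, w5}; q -> r there: w0:T, w1:T, w3:T, w4:T, w5:F. ✗
Satisfying worlds: {w0, w4}.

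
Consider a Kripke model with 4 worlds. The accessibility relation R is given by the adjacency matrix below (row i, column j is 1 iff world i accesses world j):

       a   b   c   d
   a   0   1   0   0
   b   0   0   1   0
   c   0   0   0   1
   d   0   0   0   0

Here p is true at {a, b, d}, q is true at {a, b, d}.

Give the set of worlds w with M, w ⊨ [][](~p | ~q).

a: successors {b}; [](~p | ~q) there: b:T. ✓
b: successors {c}; [](~p | ~q) there: c:F. ✗
c: successors {d}; [](~p | ~q) there: d:T. ✓
d: no successors, so [][](~p | ~q) holds vacuously. ✓

{a, c, d}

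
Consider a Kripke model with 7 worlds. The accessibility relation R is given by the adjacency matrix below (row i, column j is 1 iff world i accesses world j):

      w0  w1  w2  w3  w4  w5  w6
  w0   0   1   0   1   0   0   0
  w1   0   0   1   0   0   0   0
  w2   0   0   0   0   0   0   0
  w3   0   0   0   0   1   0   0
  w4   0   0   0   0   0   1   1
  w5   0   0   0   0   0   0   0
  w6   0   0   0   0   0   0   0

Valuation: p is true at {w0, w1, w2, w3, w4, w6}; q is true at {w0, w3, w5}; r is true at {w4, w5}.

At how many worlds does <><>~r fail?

5

w0: successors {w1, w3}; <>~r there: w1:T, w3:F. ✓
w1: successors {w2}; <>~r there: w2:F. ✗
w2: no successors, so <><>~r fails. ✗
w3: successors {w4}; <>~r there: w4:T. ✓
w4: successors {w5, w6}; <>~r there: w5:F, w6:F. ✗
w5: no successors, so <><>~r fails. ✗
w6: no successors, so <><>~r fails. ✗
Satisfying worlds: {w0, w3}.
So <><>~r fails at the other 5 worlds.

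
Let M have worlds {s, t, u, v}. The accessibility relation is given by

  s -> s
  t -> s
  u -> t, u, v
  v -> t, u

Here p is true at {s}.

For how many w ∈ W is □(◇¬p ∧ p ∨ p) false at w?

s: successors {s}; ◇¬p ∧ p ∨ p there: s:T. ✓
t: successors {s}; ◇¬p ∧ p ∨ p there: s:T. ✓
u: successors {t, u, v}; ◇¬p ∧ p ∨ p there: t:F, u:F, v:F. ✗
v: successors {t, u}; ◇¬p ∧ p ∨ p there: t:F, u:F. ✗
Satisfying worlds: {s, t}.
So □(◇¬p ∧ p ∨ p) fails at the other 2 worlds.

2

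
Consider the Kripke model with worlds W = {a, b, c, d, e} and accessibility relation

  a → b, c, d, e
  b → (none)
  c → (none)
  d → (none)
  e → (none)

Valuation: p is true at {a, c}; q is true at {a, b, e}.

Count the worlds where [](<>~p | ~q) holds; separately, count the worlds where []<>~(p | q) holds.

4 and 4

For [](<>~p | ~q):
a: successors {b, c, d, e}; <>~p | ~q there: b:F, c:T, d:T, e:F. ✗
b: no successors, so [](<>~p | ~q) holds vacuously. ✓
c: no successors, so [](<>~p | ~q) holds vacuously. ✓
d: no successors, so [](<>~p | ~q) holds vacuously. ✓
e: no successors, so [](<>~p | ~q) holds vacuously. ✓
— 4 worlds.
For []<>~(p | q):
a: successors {b, c, d, e}; <>~(p | q) there: b:F, c:F, d:F, e:F. ✗
b: no successors, so []<>~(p | q) holds vacuously. ✓
c: no successors, so []<>~(p | q) holds vacuously. ✓
d: no successors, so []<>~(p | q) holds vacuously. ✓
e: no successors, so []<>~(p | q) holds vacuously. ✓
— 4 worlds.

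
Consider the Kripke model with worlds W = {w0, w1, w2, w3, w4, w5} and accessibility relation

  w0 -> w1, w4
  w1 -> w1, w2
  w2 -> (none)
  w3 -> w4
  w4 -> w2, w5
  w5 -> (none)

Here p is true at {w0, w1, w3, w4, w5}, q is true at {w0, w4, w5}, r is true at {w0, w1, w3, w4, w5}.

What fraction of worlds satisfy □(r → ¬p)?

1/3

w0: successors {w1, w4}; r → ¬p there: w1:F, w4:F. ✗
w1: successors {w1, w2}; r → ¬p there: w1:F, w2:T. ✗
w2: no successors, so □(r → ¬p) holds vacuously. ✓
w3: successors {w4}; r → ¬p there: w4:F. ✗
w4: successors {w2, w5}; r → ¬p there: w2:T, w5:F. ✗
w5: no successors, so □(r → ¬p) holds vacuously. ✓
That's 2 of 6 worlds, so 2/6 = 1/3.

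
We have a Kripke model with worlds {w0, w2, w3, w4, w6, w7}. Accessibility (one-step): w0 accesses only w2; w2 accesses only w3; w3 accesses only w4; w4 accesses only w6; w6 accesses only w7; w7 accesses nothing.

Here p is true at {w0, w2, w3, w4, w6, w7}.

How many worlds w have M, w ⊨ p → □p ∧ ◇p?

w0: p is T, □p ∧ ◇p is T. ✓
w2: p is T, □p ∧ ◇p is T. ✓
w3: p is T, □p ∧ ◇p is T. ✓
w4: p is T, □p ∧ ◇p is T. ✓
w6: p is T, □p ∧ ◇p is T. ✓
w7: p is T, □p ∧ ◇p is F. ✗
Satisfying worlds: {w0, w2, w3, w4, w6}.

5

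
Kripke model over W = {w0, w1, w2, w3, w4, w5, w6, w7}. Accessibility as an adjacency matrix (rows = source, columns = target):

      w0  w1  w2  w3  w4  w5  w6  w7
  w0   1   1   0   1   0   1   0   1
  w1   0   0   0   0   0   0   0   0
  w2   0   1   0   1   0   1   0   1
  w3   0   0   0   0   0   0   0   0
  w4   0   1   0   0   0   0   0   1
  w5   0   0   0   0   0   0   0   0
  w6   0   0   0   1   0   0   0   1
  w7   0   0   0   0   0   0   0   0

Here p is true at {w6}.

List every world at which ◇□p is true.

w0: successors {w0, w1, w3, w5, w7}; □p there: w0:F, w1:T, w3:T, w5:T, w7:T. ✓
w1: no successors, so ◇□p fails. ✗
w2: successors {w1, w3, w5, w7}; □p there: w1:T, w3:T, w5:T, w7:T. ✓
w3: no successors, so ◇□p fails. ✗
w4: successors {w1, w7}; □p there: w1:T, w7:T. ✓
w5: no successors, so ◇□p fails. ✗
w6: successors {w3, w7}; □p there: w3:T, w7:T. ✓
w7: no successors, so ◇□p fails. ✗

{w0, w2, w4, w6}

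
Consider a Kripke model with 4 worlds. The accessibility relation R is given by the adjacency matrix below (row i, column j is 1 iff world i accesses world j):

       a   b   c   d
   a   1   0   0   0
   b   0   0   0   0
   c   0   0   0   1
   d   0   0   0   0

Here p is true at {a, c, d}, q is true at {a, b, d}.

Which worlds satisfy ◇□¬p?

{c}

a: successors {a}; □¬p there: a:F. ✗
b: no successors, so ◇□¬p fails. ✗
c: successors {d}; □¬p there: d:T. ✓
d: no successors, so ◇□¬p fails. ✗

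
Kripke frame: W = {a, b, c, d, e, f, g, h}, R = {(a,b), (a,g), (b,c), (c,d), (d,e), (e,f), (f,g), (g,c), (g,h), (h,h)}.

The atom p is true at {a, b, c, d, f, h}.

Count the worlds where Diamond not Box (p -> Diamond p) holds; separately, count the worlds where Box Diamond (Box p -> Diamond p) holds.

For Diamond not Box (p -> Diamond p):
a: successors {b, g}; not Box (p -> Diamond p) there: b:F, g:F. ✗
b: successors {c}; not Box (p -> Diamond p) there: c:T. ✓
c: successors {d}; not Box (p -> Diamond p) there: d:F. ✗
d: successors {e}; not Box (p -> Diamond p) there: e:T. ✓
e: successors {f}; not Box (p -> Diamond p) there: f:F. ✗
f: successors {g}; not Box (p -> Diamond p) there: g:F. ✗
g: successors {c, h}; not Box (p -> Diamond p) there: c:T, h:F. ✓
h: successors {h}; not Box (p -> Diamond p) there: h:F. ✗
— 3 worlds.
For Box Diamond (Box p -> Diamond p):
a: successors {b, g}; Diamond (Box p -> Diamond p) there: b:T, g:T. ✓
b: successors {c}; Diamond (Box p -> Diamond p) there: c:T. ✓
c: successors {d}; Diamond (Box p -> Diamond p) there: d:T. ✓
d: successors {e}; Diamond (Box p -> Diamond p) there: e:T. ✓
e: successors {f}; Diamond (Box p -> Diamond p) there: f:T. ✓
f: successors {g}; Diamond (Box p -> Diamond p) there: g:T. ✓
g: successors {c, h}; Diamond (Box p -> Diamond p) there: c:T, h:T. ✓
h: successors {h}; Diamond (Box p -> Diamond p) there: h:T. ✓
— 8 worlds.

3 and 8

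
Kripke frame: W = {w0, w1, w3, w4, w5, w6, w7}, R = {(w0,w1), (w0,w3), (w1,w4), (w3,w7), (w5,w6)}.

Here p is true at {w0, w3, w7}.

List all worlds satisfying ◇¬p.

{w0, w1, w5}

w0: successors {w1, w3}; ¬p there: w1:T, w3:F. ✓
w1: successors {w4}; ¬p there: w4:T. ✓
w3: successors {w7}; ¬p there: w7:F. ✗
w4: no successors, so ◇¬p fails. ✗
w5: successors {w6}; ¬p there: w6:T. ✓
w6: no successors, so ◇¬p fails. ✗
w7: no successors, so ◇¬p fails. ✗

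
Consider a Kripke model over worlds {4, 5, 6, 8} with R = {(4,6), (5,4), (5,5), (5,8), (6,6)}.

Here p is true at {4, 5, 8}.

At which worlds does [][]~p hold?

4: successors {6}; []~p there: 6:T. ✓
5: successors {4, 5, 8}; []~p there: 4:T, 5:F, 8:T. ✗
6: successors {6}; []~p there: 6:T. ✓
8: no successors, so [][]~p holds vacuously. ✓

{4, 6, 8}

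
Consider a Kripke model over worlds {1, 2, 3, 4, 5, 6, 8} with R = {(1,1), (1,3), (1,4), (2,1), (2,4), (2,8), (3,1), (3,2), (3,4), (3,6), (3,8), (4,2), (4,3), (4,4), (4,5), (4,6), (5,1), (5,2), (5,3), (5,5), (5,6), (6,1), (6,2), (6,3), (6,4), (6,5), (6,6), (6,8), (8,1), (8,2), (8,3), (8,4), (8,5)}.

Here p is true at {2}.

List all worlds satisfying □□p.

1: successors {1, 3, 4}; □p there: 1:F, 3:F, 4:F. ✗
2: successors {1, 4, 8}; □p there: 1:F, 4:F, 8:F. ✗
3: successors {1, 2, 4, 6, 8}; □p there: 1:F, 2:F, 4:F, 6:F, 8:F. ✗
4: successors {2, 3, 4, 5, 6}; □p there: 2:F, 3:F, 4:F, 5:F, 6:F. ✗
5: successors {1, 2, 3, 5, 6}; □p there: 1:F, 2:F, 3:F, 5:F, 6:F. ✗
6: successors {1, 2, 3, 4, 5, 6, 8}; □p there: 1:F, 2:F, 3:F, 4:F, 5:F, 6:F, 8:F. ✗
8: successors {1, 2, 3, 4, 5}; □p there: 1:F, 2:F, 3:F, 4:F, 5:F. ✗

∅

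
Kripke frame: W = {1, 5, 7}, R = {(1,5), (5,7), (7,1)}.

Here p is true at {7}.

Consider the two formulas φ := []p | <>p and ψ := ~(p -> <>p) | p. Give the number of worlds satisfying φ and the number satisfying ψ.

1 and 1

For []p | <>p:
1: []p is F, <>p is F. ✗
5: []p is T, <>p is T. ✓
7: []p is F, <>p is F. ✗
— 1 world.
For ~(p -> <>p) | p:
1: ~(p -> <>p) is F, p is F. ✗
5: ~(p -> <>p) is F, p is F. ✗
7: ~(p -> <>p) is T, p is T. ✓
— 1 world.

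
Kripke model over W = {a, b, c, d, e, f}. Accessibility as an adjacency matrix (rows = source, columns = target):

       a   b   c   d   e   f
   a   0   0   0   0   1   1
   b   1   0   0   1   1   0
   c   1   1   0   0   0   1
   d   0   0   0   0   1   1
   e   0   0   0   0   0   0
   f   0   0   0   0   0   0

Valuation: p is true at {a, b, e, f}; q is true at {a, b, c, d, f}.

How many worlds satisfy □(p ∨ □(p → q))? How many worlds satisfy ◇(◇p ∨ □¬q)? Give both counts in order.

5 and 4

For □(p ∨ □(p → q)):
a: successors {e, f}; p ∨ □(p → q) there: e:T, f:T. ✓
b: successors {a, d, e}; p ∨ □(p → q) there: a:T, d:F, e:T. ✗
c: successors {a, b, f}; p ∨ □(p → q) there: a:T, b:T, f:T. ✓
d: successors {e, f}; p ∨ □(p → q) there: e:T, f:T. ✓
e: no successors, so □(p ∨ □(p → q)) holds vacuously. ✓
f: no successors, so □(p ∨ □(p → q)) holds vacuously. ✓
— 5 worlds.
For ◇(◇p ∨ □¬q):
a: successors {e, f}; ◇p ∨ □¬q there: e:T, f:T. ✓
b: successors {a, d, e}; ◇p ∨ □¬q there: a:T, d:T, e:T. ✓
c: successors {a, b, f}; ◇p ∨ □¬q there: a:T, b:T, f:T. ✓
d: successors {e, f}; ◇p ∨ □¬q there: e:T, f:T. ✓
e: no successors, so ◇(◇p ∨ □¬q) fails. ✗
f: no successors, so ◇(◇p ∨ □¬q) fails. ✗
— 4 worlds.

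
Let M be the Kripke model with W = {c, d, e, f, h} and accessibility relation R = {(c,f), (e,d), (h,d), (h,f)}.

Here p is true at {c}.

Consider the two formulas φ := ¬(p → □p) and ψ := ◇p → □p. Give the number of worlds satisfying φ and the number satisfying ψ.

For ¬(p → □p):
c: p → □p is F. ✓
d: p → □p is T. ✗
e: p → □p is T. ✗
f: p → □p is T. ✗
h: p → □p is T. ✗
— 1 world.
For ◇p → □p:
c: ◇p is F, □p is F. ✓
d: ◇p is F, □p is T. ✓
e: ◇p is F, □p is F. ✓
f: ◇p is F, □p is T. ✓
h: ◇p is F, □p is F. ✓
— 5 worlds.

1 and 5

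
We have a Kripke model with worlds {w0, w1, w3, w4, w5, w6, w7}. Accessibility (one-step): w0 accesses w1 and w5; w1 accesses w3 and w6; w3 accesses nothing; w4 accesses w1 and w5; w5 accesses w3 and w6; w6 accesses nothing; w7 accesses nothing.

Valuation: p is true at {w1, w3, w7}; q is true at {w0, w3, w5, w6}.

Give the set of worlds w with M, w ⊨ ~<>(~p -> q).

w0: <>(~p -> q) is T. ✗
w1: <>(~p -> q) is T. ✗
w3: <>(~p -> q) is F. ✓
w4: <>(~p -> q) is T. ✗
w5: <>(~p -> q) is T. ✗
w6: <>(~p -> q) is F. ✓
w7: <>(~p -> q) is F. ✓

{w3, w6, w7}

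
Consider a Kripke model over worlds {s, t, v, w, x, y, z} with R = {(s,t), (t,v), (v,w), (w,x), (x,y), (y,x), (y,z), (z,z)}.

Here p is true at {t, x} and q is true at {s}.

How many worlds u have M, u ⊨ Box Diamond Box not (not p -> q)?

s: successors {t}; Diamond Box not (not p -> q) there: t:T. ✓
t: successors {v}; Diamond Box not (not p -> q) there: v:F. ✗
v: successors {w}; Diamond Box not (not p -> q) there: w:T. ✓
w: successors {x}; Diamond Box not (not p -> q) there: x:F. ✗
x: successors {y}; Diamond Box not (not p -> q) there: y:T. ✓
y: successors {x, z}; Diamond Box not (not p -> q) there: x:F, z:T. ✗
z: successors {z}; Diamond Box not (not p -> q) there: z:T. ✓
Satisfying worlds: {s, v, x, z}.

4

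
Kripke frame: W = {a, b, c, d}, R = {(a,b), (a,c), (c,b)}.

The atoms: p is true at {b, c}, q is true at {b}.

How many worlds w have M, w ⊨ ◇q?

a: successors {b, c}; q there: b:T, c:F. ✓
b: no successors, so ◇q fails. ✗
c: successors {b}; q there: b:T. ✓
d: no successors, so ◇q fails. ✗
Satisfying worlds: {a, c}.

2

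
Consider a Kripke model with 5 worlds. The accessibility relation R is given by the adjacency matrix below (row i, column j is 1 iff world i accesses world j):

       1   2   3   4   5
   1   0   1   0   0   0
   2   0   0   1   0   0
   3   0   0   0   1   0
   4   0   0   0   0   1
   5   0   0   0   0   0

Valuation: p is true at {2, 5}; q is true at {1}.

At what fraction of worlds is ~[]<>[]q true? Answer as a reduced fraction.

1: []<>[]q is F. ✓
2: []<>[]q is F. ✓
3: []<>[]q is T. ✗
4: []<>[]q is F. ✓
5: []<>[]q is T. ✗
That's 3 of 5 worlds, so 3/5.

3/5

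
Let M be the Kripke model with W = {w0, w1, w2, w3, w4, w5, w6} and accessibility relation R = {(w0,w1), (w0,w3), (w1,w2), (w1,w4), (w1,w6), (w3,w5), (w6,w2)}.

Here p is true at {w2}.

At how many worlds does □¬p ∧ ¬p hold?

w0: □¬p is T, ¬p is T. ✓
w1: □¬p is F, ¬p is T. ✗
w2: □¬p is T, ¬p is F. ✗
w3: □¬p is T, ¬p is T. ✓
w4: □¬p is T, ¬p is T. ✓
w5: □¬p is T, ¬p is T. ✓
w6: □¬p is F, ¬p is T. ✗
Satisfying worlds: {w0, w3, w4, w5}.

4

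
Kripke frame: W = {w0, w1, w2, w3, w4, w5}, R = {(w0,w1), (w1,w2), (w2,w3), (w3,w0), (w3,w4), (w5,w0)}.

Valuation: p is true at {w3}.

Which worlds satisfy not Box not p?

w0: Box not p is T. ✗
w1: Box not p is T. ✗
w2: Box not p is F. ✓
w3: Box not p is T. ✗
w4: Box not p is T. ✗
w5: Box not p is T. ✗

{w2}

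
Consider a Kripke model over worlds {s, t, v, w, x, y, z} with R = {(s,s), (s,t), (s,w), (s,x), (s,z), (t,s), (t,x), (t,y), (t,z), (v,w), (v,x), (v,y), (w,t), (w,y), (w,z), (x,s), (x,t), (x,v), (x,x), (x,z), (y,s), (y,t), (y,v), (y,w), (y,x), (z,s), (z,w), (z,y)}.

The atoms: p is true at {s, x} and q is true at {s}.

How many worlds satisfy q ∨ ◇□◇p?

7

s: q is T, ◇□◇p is T. ✓
t: q is F, ◇□◇p is T. ✓
v: q is F, ◇□◇p is T. ✓
w: q is F, ◇□◇p is T. ✓
x: q is F, ◇□◇p is T. ✓
y: q is F, ◇□◇p is T. ✓
z: q is F, ◇□◇p is T. ✓
Satisfying worlds: {s, t, v, w, x, y, z}.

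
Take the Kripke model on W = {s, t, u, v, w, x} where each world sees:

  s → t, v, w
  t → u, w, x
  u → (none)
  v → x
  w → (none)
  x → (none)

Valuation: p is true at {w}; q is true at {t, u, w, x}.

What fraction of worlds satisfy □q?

5/6

s: successors {t, v, w}; q there: t:T, v:F, w:T. ✗
t: successors {u, w, x}; q there: u:T, w:T, x:T. ✓
u: no successors, so □q holds vacuously. ✓
v: successors {x}; q there: x:T. ✓
w: no successors, so □q holds vacuously. ✓
x: no successors, so □q holds vacuously. ✓
That's 5 of 6 worlds, so 5/6.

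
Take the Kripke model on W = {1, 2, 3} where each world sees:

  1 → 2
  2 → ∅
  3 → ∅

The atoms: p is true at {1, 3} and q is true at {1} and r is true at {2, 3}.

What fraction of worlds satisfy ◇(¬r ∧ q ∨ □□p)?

1/3

1: successors {2}; ¬r ∧ q ∨ □□p there: 2:T. ✓
2: no successors, so ◇(¬r ∧ q ∨ □□p) fails. ✗
3: no successors, so ◇(¬r ∧ q ∨ □□p) fails. ✗
That's 1 of 3 worlds, so 1/3.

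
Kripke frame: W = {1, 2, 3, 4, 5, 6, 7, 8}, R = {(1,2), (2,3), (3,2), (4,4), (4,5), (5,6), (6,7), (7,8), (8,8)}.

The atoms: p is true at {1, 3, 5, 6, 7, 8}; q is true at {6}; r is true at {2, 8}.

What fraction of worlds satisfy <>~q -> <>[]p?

1: <>~q is T, <>[]p is T. ✓
2: <>~q is T, <>[]p is F. ✗
3: <>~q is T, <>[]p is T. ✓
4: <>~q is T, <>[]p is T. ✓
5: <>~q is F, <>[]p is T. ✓
6: <>~q is T, <>[]p is T. ✓
7: <>~q is T, <>[]p is T. ✓
8: <>~q is T, <>[]p is T. ✓
That's 7 of 8 worlds, so 7/8.

7/8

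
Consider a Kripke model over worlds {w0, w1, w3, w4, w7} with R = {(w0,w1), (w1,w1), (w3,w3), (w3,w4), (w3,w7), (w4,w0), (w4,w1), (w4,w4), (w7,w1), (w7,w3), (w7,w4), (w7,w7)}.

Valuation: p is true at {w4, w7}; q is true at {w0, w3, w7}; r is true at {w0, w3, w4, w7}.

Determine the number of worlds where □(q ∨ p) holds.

1

w0: successors {w1}; q ∨ p there: w1:F. ✗
w1: successors {w1}; q ∨ p there: w1:F. ✗
w3: successors {w3, w4, w7}; q ∨ p there: w3:T, w4:T, w7:T. ✓
w4: successors {w0, w1, w4}; q ∨ p there: w0:T, w1:F, w4:T. ✗
w7: successors {w1, w3, w4, w7}; q ∨ p there: w1:F, w3:T, w4:T, w7:T. ✗
Satisfying worlds: {w3}.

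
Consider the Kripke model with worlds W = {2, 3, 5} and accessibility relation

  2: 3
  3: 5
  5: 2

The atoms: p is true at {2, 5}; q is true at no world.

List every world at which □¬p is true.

2: successors {3}; ¬p there: 3:T. ✓
3: successors {5}; ¬p there: 5:F. ✗
5: successors {2}; ¬p there: 2:F. ✗

{2}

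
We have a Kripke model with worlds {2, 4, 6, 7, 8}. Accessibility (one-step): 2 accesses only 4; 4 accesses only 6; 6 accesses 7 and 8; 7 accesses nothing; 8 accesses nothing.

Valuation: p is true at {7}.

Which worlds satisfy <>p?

{6}

2: successors {4}; p there: 4:F. ✗
4: successors {6}; p there: 6:F. ✗
6: successors {7, 8}; p there: 7:T, 8:F. ✓
7: no successors, so <>p fails. ✗
8: no successors, so <>p fails. ✗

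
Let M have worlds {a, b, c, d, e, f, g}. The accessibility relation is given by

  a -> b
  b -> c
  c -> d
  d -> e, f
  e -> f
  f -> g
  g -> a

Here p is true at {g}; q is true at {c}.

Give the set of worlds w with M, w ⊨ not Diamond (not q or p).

{b}

a: Diamond (not q or p) is T. ✗
b: Diamond (not q or p) is F. ✓
c: Diamond (not q or p) is T. ✗
d: Diamond (not q or p) is T. ✗
e: Diamond (not q or p) is T. ✗
f: Diamond (not q or p) is T. ✗
g: Diamond (not q or p) is T. ✗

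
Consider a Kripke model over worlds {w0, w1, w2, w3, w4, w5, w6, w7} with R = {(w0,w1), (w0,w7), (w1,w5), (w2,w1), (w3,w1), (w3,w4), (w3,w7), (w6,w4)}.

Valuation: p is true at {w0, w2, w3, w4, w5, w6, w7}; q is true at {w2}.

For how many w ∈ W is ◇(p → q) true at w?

w0: successors {w1, w7}; p → q there: w1:T, w7:F. ✓
w1: successors {w5}; p → q there: w5:F. ✗
w2: successors {w1}; p → q there: w1:T. ✓
w3: successors {w1, w4, w7}; p → q there: w1:T, w4:F, w7:F. ✓
w4: no successors, so ◇(p → q) fails. ✗
w5: no successors, so ◇(p → q) fails. ✗
w6: successors {w4}; p → q there: w4:F. ✗
w7: no successors, so ◇(p → q) fails. ✗
Satisfying worlds: {w0, w2, w3}.

3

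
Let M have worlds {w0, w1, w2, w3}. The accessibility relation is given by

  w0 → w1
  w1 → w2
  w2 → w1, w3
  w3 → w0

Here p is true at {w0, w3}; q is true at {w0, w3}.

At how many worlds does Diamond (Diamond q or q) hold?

3

w0: successors {w1}; Diamond q or q there: w1:F. ✗
w1: successors {w2}; Diamond q or q there: w2:T. ✓
w2: successors {w1, w3}; Diamond q or q there: w1:F, w3:T. ✓
w3: successors {w0}; Diamond q or q there: w0:T. ✓
Satisfying worlds: {w1, w2, w3}.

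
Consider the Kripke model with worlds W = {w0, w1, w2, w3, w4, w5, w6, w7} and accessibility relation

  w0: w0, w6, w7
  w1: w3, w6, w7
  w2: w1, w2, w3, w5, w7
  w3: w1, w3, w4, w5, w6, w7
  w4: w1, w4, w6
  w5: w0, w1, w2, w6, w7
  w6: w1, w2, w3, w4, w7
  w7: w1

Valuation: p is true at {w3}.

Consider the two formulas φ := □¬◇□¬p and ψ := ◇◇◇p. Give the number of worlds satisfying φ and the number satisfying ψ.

For □¬◇□¬p:
w0: successors {w0, w6, w7}; ¬◇□¬p there: w0:F, w6:F, w7:T. ✗
w1: successors {w3, w6, w7}; ¬◇□¬p there: w3:F, w6:F, w7:T. ✗
w2: successors {w1, w2, w3, w5, w7}; ¬◇□¬p there: w1:F, w2:F, w3:F, w5:F, w7:T. ✗
w3: successors {w1, w3, w4, w5, w6, w7}; ¬◇□¬p there: w1:F, w3:F, w4:F, w5:F, w6:F, w7:T. ✗
w4: successors {w1, w4, w6}; ¬◇□¬p there: w1:F, w4:F, w6:F. ✗
w5: successors {w0, w1, w2, w6, w7}; ¬◇□¬p there: w0:F, w1:F, w2:F, w6:F, w7:T. ✗
w6: successors {w1, w2, w3, w4, w7}; ¬◇□¬p there: w1:F, w2:F, w3:F, w4:F, w7:T. ✗
w7: successors {w1}; ¬◇□¬p there: w1:F. ✗
— 0 worlds.
For ◇◇◇p:
w0: successors {w0, w6, w7}; ◇◇p there: w0:T, w6:T, w7:T. ✓
w1: successors {w3, w6, w7}; ◇◇p there: w3:T, w6:T, w7:T. ✓
w2: successors {w1, w2, w3, w5, w7}; ◇◇p there: w1:T, w2:T, w3:T, w5:T, w7:T. ✓
w3: successors {w1, w3, w4, w5, w6, w7}; ◇◇p there: w1:T, w3:T, w4:T, w5:T, w6:T, w7:T. ✓
w4: successors {w1, w4, w6}; ◇◇p there: w1:T, w4:T, w6:T. ✓
w5: successors {w0, w1, w2, w6, w7}; ◇◇p there: w0:T, w1:T, w2:T, w6:T, w7:T. ✓
w6: successors {w1, w2, w3, w4, w7}; ◇◇p there: w1:T, w2:T, w3:T, w4:T, w7:T. ✓
w7: successors {w1}; ◇◇p there: w1:T. ✓
— 8 worlds.

0 and 8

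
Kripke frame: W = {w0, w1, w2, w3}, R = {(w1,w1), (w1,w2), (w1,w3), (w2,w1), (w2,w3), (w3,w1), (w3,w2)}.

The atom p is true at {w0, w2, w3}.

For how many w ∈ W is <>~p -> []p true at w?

1

w0: <>~p is F, []p is T. ✓
w1: <>~p is T, []p is F. ✗
w2: <>~p is T, []p is F. ✗
w3: <>~p is T, []p is F. ✗
Satisfying worlds: {w0}.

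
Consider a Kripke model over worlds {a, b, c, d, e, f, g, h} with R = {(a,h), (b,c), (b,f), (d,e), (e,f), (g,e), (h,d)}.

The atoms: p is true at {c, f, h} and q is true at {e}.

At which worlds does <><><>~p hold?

a: successors {h}; <><>~p there: h:T. ✓
b: successors {c, f}; <><>~p there: c:F, f:F. ✗
c: no successors, so <><><>~p fails. ✗
d: successors {e}; <><>~p there: e:F. ✗
e: successors {f}; <><>~p there: f:F. ✗
f: no successors, so <><><>~p fails. ✗
g: successors {e}; <><>~p there: e:F. ✗
h: successors {d}; <><>~p there: d:F. ✗

{a}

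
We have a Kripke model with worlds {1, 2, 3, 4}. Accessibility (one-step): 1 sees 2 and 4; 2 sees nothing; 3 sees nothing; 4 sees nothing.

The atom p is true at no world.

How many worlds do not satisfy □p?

1: successors {2, 4}; p there: 2:F, 4:F. ✗
2: no successors, so □p holds vacuously. ✓
3: no successors, so □p holds vacuously. ✓
4: no successors, so □p holds vacuously. ✓
Satisfying worlds: {2, 3, 4}.
So □p fails at the other 1 world.

1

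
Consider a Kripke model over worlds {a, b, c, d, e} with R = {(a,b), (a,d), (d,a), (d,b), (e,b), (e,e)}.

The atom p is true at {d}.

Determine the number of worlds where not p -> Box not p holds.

a: not p is T, Box not p is F. ✗
b: not p is T, Box not p is T. ✓
c: not p is T, Box not p is T. ✓
d: not p is F, Box not p is T. ✓
e: not p is T, Box not p is T. ✓
Satisfying worlds: {b, c, d, e}.

4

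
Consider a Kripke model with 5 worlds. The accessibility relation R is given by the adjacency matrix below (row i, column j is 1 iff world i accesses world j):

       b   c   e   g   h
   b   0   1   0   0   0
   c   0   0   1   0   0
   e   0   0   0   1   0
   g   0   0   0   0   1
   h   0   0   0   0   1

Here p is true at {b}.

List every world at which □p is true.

∅

b: successors {c}; p there: c:F. ✗
c: successors {e}; p there: e:F. ✗
e: successors {g}; p there: g:F. ✗
g: successors {h}; p there: h:F. ✗
h: successors {h}; p there: h:F. ✗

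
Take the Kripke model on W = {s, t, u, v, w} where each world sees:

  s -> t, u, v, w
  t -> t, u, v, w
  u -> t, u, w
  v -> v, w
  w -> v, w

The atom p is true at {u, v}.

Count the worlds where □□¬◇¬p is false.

5

s: successors {t, u, v, w}; □¬◇¬p there: t:F, u:F, v:F, w:F. ✗
t: successors {t, u, v, w}; □¬◇¬p there: t:F, u:F, v:F, w:F. ✗
u: successors {t, u, w}; □¬◇¬p there: t:F, u:F, w:F. ✗
v: successors {v, w}; □¬◇¬p there: v:F, w:F. ✗
w: successors {v, w}; □¬◇¬p there: v:F, w:F. ✗
Satisfying worlds: ∅.
So □□¬◇¬p fails at the other 5 worlds.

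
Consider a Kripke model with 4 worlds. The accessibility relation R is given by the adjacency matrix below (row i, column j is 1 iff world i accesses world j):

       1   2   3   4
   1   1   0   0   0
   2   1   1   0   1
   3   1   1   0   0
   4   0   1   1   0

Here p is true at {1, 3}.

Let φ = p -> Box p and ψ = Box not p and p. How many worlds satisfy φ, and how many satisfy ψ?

For p -> Box p:
1: p is T, Box p is T. ✓
2: p is F, Box p is F. ✓
3: p is T, Box p is F. ✗
4: p is F, Box p is F. ✓
— 3 worlds.
For Box not p and p:
1: Box not p is F, p is T. ✗
2: Box not p is F, p is F. ✗
3: Box not p is F, p is T. ✗
4: Box not p is F, p is F. ✗
— 0 worlds.

3 and 0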